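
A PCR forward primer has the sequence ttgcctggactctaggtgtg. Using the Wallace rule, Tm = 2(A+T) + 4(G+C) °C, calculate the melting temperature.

Base counts: T=7, G=7, C=4, A=2
AT pairs contribute 9, GC pairs contribute 11.
Tm = 2×9 + 4×11 = 62°C

62°C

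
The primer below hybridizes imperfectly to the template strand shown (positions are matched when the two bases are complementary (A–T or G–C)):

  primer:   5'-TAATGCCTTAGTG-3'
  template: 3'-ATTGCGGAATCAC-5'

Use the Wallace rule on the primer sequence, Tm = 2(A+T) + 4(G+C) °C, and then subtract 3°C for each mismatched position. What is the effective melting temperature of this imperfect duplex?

Primer base counts: A=3, T=5, G=3, C=2 → A+T=8, G+C=5
Perfect-match Tm = 2(8) + 4(5) = 16 + 20 = 36°C
Mismatches (positions where the bases are not complementary): 1 (at position 4)
Effective Tm = 36 − 1×3 = 36 − 3 = 33°C

33°C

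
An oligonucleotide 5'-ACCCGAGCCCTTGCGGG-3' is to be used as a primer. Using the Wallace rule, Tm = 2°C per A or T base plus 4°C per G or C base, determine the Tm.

C=7, T=2, A=2, G=6
So N_AT = 4 and N_GC = 13.
Tm = 2×4 + 4×13 = 60°C

60°C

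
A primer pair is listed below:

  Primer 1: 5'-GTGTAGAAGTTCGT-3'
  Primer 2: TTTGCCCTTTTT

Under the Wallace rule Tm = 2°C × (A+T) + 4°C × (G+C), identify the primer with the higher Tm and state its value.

Primer 1, 40°C

Primer 1: A+T=8, G+C=6 → Tm = 2(8)+4(6) = 40°C
Primer 2: A+T=8, G+C=4 → Tm = 2(8)+4(4) = 32°C
40°C vs 32°C → primer 1 is higher.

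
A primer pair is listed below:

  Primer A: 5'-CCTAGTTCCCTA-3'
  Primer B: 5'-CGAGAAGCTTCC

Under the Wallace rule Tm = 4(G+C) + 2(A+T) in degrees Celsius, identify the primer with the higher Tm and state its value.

Primer A: A+T=6, G+C=6 → Tm = 2(6)+4(6) = 36°C
Primer B: A+T=5, G+C=7 → Tm = 2(5)+4(7) = 38°C
36°C vs 38°C → primer B is higher.

Primer B, 38°C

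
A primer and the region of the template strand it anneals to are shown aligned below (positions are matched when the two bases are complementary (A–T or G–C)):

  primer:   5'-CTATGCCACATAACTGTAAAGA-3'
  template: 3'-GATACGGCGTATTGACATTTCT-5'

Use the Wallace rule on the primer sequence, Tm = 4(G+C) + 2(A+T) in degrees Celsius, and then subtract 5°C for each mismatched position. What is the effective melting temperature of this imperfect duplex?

Primer base counts: A=9, T=5, G=3, C=5 → A+T=14, G+C=8
Perfect-match Tm = 2(14) + 4(8) = 28 + 32 = 60°C
Mismatches (positions where the bases are not complementary): 1 (at position 8)
Effective Tm = 60 − 1×5 = 60 − 5 = 55°C

55°C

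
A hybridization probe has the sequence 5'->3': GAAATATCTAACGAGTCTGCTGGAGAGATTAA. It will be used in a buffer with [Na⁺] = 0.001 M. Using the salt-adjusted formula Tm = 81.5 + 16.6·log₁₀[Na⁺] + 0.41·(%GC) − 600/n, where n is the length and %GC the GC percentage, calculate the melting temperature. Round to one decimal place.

28.3°C

Length n = 32. Base counts: A=12, C=4, G=8, T=8
G+C = 12, so %GC = 12/32 × 100 = 37.5%
Salt term: 16.6 × (-3) = -49.8
GC term: 0.41 × 37.5 = 15.375; length term: −600/32 = −18.75
Tm = 81.5 + (-49.8) + 15.375 − 18.75 = 28.325 → 28.3°C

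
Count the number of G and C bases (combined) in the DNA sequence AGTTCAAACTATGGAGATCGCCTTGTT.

11

Scanning the sequence gives G=6, C=5, T=9, A=7.
Total G or C: 6 + 5 = 11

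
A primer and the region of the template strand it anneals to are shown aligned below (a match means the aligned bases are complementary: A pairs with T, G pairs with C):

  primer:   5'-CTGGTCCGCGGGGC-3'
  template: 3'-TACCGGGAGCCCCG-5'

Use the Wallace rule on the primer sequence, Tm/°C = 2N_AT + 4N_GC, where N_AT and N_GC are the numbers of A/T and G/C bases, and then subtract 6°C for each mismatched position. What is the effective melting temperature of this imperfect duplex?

Primer base counts: A=0, T=2, G=7, C=5 → A+T=2, G+C=12
Perfect-match Tm = 2(2) + 4(12) = 4 + 48 = 52°C
Mismatches (positions where the bases are not complementary): 3 (at positions 1, 5, 8)
Effective Tm = 52 − 3×6 = 52 − 18 = 34°C

34°C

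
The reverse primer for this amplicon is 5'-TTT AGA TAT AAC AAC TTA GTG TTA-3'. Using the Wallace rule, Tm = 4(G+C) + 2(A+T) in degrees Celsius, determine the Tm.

Base counts: G=3, C=2, T=10, A=9
A+T = 19, G+C = 5
Tm = 4·5 + 2·19 = 20 + 38 = 58°C

58°C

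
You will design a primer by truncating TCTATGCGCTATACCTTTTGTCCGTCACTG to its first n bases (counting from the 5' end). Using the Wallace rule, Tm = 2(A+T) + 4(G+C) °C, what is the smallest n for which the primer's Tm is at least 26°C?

n = 9

First 8 bases: TCTATGCG → Tm = 24°C (< 26°C)
First 9 bases: TCTATGCGC → Tm = 28°C (≥ 26°C)
Each additional base adds 2°C (A/T) or 4°C (G/C), so Tm is non-decreasing in n; n = 9 is the first length to reach 26°C.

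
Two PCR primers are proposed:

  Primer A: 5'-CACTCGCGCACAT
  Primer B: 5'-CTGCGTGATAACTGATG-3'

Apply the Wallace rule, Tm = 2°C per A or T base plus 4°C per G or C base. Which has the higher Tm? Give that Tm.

Primer B, 50°C

Primer A: A+T=5, G+C=8 → Tm = 2(5)+4(8) = 42°C
Primer B: A+T=9, G+C=8 → Tm = 2(9)+4(8) = 50°C
42°C vs 50°C → primer B is higher.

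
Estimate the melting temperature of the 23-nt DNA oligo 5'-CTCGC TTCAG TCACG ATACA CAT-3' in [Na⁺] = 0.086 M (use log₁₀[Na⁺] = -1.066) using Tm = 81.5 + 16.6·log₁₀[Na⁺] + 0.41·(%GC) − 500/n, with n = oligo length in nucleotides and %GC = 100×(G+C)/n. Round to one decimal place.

61.7°C

Length n = 23. Counting bases: T=6, C=8, G=3, A=6
G+C = 11, so %GC = 11/23 × 100 = 47.826%
Salt term: 16.6 × (-1.066) = -17.696
GC term: 0.41 × 47.826 = 19.609; length term: −500/23 = −21.739
Tm = 81.5 + (-17.696) + 19.609 − 21.739 = 61.674 → 61.7°C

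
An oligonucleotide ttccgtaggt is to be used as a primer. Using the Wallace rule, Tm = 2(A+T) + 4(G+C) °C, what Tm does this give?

Counting bases: A=1, T=4, G=3, C=2
So N_AT = 5 and N_GC = 5.
Tm = 2×5 + 4×5 = 30°C

30°C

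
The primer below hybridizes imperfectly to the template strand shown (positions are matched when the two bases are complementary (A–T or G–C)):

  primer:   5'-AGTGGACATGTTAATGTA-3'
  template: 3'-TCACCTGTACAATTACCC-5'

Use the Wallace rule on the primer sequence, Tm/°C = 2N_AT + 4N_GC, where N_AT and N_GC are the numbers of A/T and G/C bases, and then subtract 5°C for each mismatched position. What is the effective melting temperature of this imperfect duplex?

Primer base counts: A=6, T=6, G=5, C=1 → A+T=12, G+C=6
Perfect-match Tm = 2(12) + 4(6) = 24 + 24 = 48°C
Mismatches (positions where the bases are not complementary): 2 (at positions 17, 18)
Effective Tm = 48 − 2×5 = 48 − 10 = 38°C

38°C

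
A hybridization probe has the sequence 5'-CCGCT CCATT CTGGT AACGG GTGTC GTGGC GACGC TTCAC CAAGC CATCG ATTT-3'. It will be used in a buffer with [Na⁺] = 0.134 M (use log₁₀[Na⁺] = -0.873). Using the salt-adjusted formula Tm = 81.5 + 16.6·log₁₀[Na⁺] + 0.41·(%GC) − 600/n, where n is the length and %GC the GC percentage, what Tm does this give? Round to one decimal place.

79.4°C

Length n = 54. Scanning the sequence gives T=14, A=9, C=17, G=14.
G+C = 31, so %GC = 31/54 × 100 = 57.407%
Salt term: 16.6 × (-0.873) = -14.492
GC term: 0.41 × 57.407 = 23.537; length term: −600/54 = −11.111
Tm = 81.5 + (-14.492) + 23.537 − 11.111 = 79.434 → 79.4°C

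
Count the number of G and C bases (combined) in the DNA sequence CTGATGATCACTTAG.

Base counts: C=3, G=3, A=4, T=5
Total G or C: 3 + 3 = 6

6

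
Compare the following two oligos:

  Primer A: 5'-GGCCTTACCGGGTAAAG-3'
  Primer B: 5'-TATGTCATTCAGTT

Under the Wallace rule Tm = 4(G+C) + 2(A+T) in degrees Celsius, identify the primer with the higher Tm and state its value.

Primer A: A+T=7, G+C=10 → Tm = 2(7)+4(10) = 54°C
Primer B: A+T=10, G+C=4 → Tm = 2(10)+4(4) = 36°C
54°C vs 36°C → primer A is higher.

Primer A, 54°C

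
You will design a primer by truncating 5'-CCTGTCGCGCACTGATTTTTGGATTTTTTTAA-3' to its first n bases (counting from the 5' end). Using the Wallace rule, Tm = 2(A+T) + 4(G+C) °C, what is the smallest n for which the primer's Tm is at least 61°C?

First 20 bases: CCTGTCGCGCACTGATTTTT → Tm = 60°C (< 61°C)
First 21 bases: CCTGTCGCGCACTGATTTTTG → Tm = 64°C (≥ 61°C)
Since every base adds ≥2°C, Tm only increases with n, so the threshold is first crossed at n = 21.

n = 21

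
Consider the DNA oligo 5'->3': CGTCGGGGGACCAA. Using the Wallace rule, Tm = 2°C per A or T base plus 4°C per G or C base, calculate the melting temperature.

Counting bases: T=1, A=3, G=6, C=4
A+T = 4, G+C = 10
Tm = 4·10 + 2·4 = 40 + 8 = 48°C

48°C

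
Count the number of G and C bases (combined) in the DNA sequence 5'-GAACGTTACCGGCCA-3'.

Base counts: G=4, T=2, A=4, C=5
Total G or C: 4 + 5 = 9

9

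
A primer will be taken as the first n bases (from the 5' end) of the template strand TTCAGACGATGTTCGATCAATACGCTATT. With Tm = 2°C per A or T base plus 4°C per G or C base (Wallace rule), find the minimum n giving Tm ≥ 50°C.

First 17 bases: TTCAGACGATGTTCGAT → Tm = 48°C (< 50°C)
First 18 bases: TTCAGACGATGTTCGATC → Tm = 52°C (≥ 50°C)
Since every base adds ≥2°C, Tm only increases with n, so the threshold is first crossed at n = 18.

n = 18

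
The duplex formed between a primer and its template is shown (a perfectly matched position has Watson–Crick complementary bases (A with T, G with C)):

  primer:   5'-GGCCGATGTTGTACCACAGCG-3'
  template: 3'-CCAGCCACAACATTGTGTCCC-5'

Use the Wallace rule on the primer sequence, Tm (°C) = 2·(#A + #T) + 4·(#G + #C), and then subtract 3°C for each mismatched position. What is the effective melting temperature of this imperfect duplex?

Primer base counts: A=4, T=4, G=7, C=6 → A+T=8, G+C=13
Perfect-match Tm = 2(8) + 4(13) = 16 + 52 = 68°C
Mismatches (positions where the bases are not complementary): 4 (at positions 3, 6, 14, 20)
Effective Tm = 68 − 4×3 = 68 − 12 = 56°C

56°C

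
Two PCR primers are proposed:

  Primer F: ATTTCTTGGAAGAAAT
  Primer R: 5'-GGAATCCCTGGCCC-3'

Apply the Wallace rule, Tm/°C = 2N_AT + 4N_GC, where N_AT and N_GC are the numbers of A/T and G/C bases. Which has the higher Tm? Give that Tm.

Primer F: A+T=12, G+C=4 → Tm = 2(12)+4(4) = 40°C
Primer R: A+T=4, G+C=10 → Tm = 2(4)+4(10) = 48°C
40°C vs 48°C → primer R is higher.

Primer R, 48°C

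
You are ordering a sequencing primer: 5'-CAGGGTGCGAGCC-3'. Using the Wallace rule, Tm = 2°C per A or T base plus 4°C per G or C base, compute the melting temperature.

46°C

Base counts: T=1, A=2, C=4, G=6
AT pairs contribute 3, GC pairs contribute 10.
Tm = 2(3) + 4(10) = 6 + 40 = 46°C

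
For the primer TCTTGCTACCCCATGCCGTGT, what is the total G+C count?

A=2, C=8, T=7, G=4
Total G or C: 4 + 8 = 12

12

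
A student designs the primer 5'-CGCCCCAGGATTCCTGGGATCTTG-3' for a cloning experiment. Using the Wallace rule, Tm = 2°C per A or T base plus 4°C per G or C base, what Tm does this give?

Base counts: A=3, T=6, G=7, C=8
A+T = 9, G+C = 15
Tm = 2×9 + 4×15 = 78°C

78°C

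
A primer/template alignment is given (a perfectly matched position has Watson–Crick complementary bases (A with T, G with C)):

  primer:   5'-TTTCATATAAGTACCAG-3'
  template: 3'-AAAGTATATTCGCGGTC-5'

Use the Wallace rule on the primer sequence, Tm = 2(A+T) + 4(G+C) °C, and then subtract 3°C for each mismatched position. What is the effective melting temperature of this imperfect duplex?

38°C

Primer base counts: A=6, T=6, G=2, C=3 → A+T=12, G+C=5
Perfect-match Tm = 2(12) + 4(5) = 24 + 20 = 44°C
Mismatches (positions where the bases are not complementary): 2 (at positions 12, 13)
Effective Tm = 44 − 2×3 = 44 − 6 = 38°C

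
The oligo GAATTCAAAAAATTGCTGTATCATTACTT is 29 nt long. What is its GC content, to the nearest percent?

T=11, A=11, C=4, G=3
G+C = 3 + 4 = 7 out of 29 bases
%GC = 7/29 × 100 = 24.14% ≈ 24%

24%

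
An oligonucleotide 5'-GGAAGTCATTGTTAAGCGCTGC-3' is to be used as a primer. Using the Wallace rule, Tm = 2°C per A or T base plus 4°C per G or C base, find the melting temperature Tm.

Scanning the sequence gives C=4, T=6, G=7, A=5.
AT pairs contribute 11, GC pairs contribute 11.
Tm = 2(11) + 4(11) = 22 + 44 = 66°C

66°C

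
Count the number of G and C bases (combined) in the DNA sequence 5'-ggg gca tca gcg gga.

11

Scanning the sequence gives G=8, T=1, A=3, C=3.
Total G or C: 8 + 3 = 11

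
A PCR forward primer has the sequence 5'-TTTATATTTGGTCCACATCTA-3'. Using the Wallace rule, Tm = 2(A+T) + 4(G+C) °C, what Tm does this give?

Counting bases: C=4, G=2, A=5, T=10
AT pairs contribute 15, GC pairs contribute 6.
Tm = 4·6 + 2·15 = 24 + 30 = 54°C

54°C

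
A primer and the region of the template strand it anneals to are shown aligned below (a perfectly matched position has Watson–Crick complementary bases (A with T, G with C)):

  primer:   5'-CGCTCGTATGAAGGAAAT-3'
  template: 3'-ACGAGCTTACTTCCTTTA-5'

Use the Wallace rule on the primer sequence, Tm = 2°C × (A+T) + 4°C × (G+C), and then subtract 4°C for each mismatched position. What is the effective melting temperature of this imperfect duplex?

44°C

Primer base counts: A=6, T=4, G=5, C=3 → A+T=10, G+C=8
Perfect-match Tm = 2(10) + 4(8) = 20 + 32 = 52°C
Mismatches (positions where the bases are not complementary): 2 (at positions 1, 7)
Effective Tm = 52 − 2×4 = 52 − 8 = 44°C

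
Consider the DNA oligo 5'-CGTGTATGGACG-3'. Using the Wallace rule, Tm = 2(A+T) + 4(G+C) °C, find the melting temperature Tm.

38°C

G=5, T=3, C=2, A=2
So N_AT = 5 and N_GC = 7.
Tm = 2×5 + 4×7 = 38°C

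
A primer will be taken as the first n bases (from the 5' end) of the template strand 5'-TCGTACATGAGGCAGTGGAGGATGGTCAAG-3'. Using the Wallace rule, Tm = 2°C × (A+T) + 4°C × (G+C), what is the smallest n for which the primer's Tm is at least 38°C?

First 12 bases: TCGTACATGAGG → Tm = 36°C (< 38°C)
First 13 bases: TCGTACATGAGGC → Tm = 40°C (≥ 38°C)
Each additional base adds 2°C (A/T) or 4°C (G/C), so Tm is non-decreasing in n; n = 13 is the first length to reach 38°C.

n = 13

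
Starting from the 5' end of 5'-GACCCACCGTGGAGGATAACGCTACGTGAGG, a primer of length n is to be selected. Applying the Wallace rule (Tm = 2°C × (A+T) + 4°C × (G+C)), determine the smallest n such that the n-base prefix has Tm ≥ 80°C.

First 24 bases: GACCCACCGTGGAGGATAACGCTA → Tm = 76°C (< 80°C)
First 25 bases: GACCCACCGTGGAGGATAACGCTAC → Tm = 80°C (≥ 80°C)
Since every base adds ≥2°C, Tm only increases with n, so the threshold is first crossed at n = 25.

n = 25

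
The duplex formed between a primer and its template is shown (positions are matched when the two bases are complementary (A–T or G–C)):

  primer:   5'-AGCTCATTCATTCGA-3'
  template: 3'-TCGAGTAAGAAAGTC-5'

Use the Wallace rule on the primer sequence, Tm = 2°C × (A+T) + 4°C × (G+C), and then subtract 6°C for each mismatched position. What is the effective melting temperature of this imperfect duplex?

Primer base counts: A=4, T=5, G=2, C=4 → A+T=9, G+C=6
Perfect-match Tm = 2(9) + 4(6) = 18 + 24 = 42°C
Mismatches (positions where the bases are not complementary): 3 (at positions 10, 14, 15)
Effective Tm = 42 − 3×6 = 42 − 18 = 24°C

24°C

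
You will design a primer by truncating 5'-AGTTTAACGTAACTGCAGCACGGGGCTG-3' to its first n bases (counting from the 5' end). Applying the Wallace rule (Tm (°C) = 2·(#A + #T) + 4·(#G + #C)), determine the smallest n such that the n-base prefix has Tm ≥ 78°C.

First 25 bases: AGTTTAACGTAACTGCAGCACGGGG → Tm = 76°C (< 78°C)
First 26 bases: AGTTTAACGTAACTGCAGCACGGGGC → Tm = 80°C (≥ 78°C)
Each additional base adds 2°C (A/T) or 4°C (G/C), so Tm is non-decreasing in n; n = 26 is the first length to reach 78°C.

n = 26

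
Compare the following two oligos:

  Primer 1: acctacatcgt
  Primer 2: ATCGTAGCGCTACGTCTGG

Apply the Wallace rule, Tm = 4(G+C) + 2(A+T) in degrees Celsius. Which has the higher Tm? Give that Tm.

Primer 1: A+T=6, G+C=5 → Tm = 2(6)+4(5) = 32°C
Primer 2: A+T=8, G+C=11 → Tm = 2(8)+4(11) = 60°C
32°C vs 60°C → primer 2 is higher.

Primer 2, 60°C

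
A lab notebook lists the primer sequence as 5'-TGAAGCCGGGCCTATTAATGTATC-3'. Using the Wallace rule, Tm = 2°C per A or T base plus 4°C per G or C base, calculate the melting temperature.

Counting bases: A=6, G=6, T=7, C=5
So N_AT = 13 and N_GC = 11.
Tm = 2(13) + 4(11) = 26 + 44 = 70°C

70°C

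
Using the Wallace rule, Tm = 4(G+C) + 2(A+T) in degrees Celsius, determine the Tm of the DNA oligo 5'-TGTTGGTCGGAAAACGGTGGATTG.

Base counts: T=7, A=5, G=10, C=2
A+T = 12, G+C = 12
Tm = 2×12 + 4×12 = 72°C

72°C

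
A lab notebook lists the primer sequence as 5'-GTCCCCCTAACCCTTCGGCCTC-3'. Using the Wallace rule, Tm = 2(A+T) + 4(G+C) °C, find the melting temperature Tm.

C=12, A=2, G=3, T=5
A+T = 7, G+C = 15
Tm = 2(7) + 4(15) = 14 + 60 = 74°C

74°C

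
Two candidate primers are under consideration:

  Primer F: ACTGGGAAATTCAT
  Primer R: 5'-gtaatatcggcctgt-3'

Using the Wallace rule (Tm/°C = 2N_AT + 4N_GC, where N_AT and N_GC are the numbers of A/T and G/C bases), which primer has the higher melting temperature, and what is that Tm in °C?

Primer F: A+T=9, G+C=5 → Tm = 2(9)+4(5) = 38°C
Primer R: A+T=8, G+C=7 → Tm = 2(8)+4(7) = 44°C
38°C vs 44°C → primer R is higher.

Primer R, 44°C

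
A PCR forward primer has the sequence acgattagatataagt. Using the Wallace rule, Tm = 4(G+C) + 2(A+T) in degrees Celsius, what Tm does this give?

Scanning the sequence gives A=7, T=5, G=3, C=1.
A+T = 12, G+C = 4
Tm = 2(12) + 4(4) = 24 + 16 = 40°C

40°C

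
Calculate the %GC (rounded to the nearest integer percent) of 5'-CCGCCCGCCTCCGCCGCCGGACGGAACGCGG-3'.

Scanning the sequence gives A=3, G=11, T=1, C=16.
G+C = 11 + 16 = 27 out of 31 bases
%GC = 27/31 × 100 = 87.1% ≈ 87%

87%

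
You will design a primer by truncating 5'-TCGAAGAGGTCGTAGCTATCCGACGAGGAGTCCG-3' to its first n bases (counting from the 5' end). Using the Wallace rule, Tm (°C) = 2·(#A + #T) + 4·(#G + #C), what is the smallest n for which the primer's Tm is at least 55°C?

n = 19

First 18 bases: TCGAAGAGGTCGTAGCTA → Tm = 54°C (< 55°C)
First 19 bases: TCGAAGAGGTCGTAGCTAT → Tm = 56°C (≥ 55°C)
Each additional base adds 2°C (A/T) or 4°C (G/C), so Tm is non-decreasing in n; n = 19 is the first length to reach 55°C.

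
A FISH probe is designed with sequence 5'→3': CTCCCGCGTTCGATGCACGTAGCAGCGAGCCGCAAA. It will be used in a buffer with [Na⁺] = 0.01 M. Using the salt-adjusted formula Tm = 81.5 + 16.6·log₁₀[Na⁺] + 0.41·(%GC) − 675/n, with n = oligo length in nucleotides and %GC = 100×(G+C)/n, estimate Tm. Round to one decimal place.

55.7°C

Length n = 36. Counting bases: G=10, T=5, A=8, C=13
G+C = 23, so %GC = 23/36 × 100 = 63.889%
Salt term: 16.6 × (-2) = -33.2
GC term: 0.41 × 63.889 = 26.194; length term: −675/36 = −18.75
Tm = 81.5 + (-33.2) + 26.194 − 18.75 = 55.744 → 55.7°C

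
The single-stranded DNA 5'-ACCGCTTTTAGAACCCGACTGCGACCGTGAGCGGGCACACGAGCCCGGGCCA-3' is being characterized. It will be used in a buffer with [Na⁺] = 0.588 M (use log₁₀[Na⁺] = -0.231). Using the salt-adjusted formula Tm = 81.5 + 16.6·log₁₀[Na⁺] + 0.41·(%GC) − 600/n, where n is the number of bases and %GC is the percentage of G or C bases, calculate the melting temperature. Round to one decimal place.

Length n = 52. Base counts: A=11, T=6, C=19, G=16
G+C = 35, so %GC = 35/52 × 100 = 67.308%
Salt term: 16.6 × (-0.231) = -3.835
GC term: 0.41 × 67.308 = 27.596; length term: −600/52 = −11.538
Tm = 81.5 + (-3.835) + 27.596 − 11.538 = 93.723 → 93.7°C

93.7°C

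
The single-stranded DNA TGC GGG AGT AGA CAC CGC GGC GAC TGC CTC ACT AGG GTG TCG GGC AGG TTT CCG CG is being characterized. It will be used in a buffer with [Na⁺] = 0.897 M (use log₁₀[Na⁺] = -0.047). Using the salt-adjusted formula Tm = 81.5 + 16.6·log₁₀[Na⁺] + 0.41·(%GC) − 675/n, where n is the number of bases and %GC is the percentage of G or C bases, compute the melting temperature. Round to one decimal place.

96.5°C

Length n = 56. Scanning the sequence gives T=10, G=22, A=8, C=16.
G+C = 38, so %GC = 38/56 × 100 = 67.857%
Salt term: 16.6 × (-0.047) = -0.78
GC term: 0.41 × 67.857 = 27.821; length term: −675/56 = −12.054
Tm = 81.5 + (-0.78) + 27.821 − 12.054 = 96.487 → 96.5°C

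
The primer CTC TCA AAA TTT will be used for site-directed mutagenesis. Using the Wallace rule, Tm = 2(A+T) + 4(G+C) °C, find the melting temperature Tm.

Counting bases: G=0, A=4, C=3, T=5
AT pairs contribute 9, GC pairs contribute 3.
Tm = 4·3 + 2·9 = 12 + 18 = 30°C

30°C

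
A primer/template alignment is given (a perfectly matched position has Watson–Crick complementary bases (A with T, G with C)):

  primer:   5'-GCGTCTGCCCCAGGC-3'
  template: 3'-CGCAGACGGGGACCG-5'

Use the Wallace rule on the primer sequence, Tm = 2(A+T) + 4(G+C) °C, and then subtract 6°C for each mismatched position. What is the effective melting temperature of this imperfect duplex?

Primer base counts: A=1, T=2, G=5, C=7 → A+T=3, G+C=12
Perfect-match Tm = 2(3) + 4(12) = 6 + 48 = 54°C
Mismatches (positions where the bases are not complementary): 1 (at position 12)
Effective Tm = 54 − 1×6 = 54 − 6 = 48°C

48°C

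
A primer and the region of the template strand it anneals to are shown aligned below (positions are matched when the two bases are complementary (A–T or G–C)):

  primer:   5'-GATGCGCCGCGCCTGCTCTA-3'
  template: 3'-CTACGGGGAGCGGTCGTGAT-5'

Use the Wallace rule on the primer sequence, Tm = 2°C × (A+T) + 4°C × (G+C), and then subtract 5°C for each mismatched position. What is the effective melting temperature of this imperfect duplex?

Primer base counts: A=2, T=4, G=6, C=8 → A+T=6, G+C=14
Perfect-match Tm = 2(6) + 4(14) = 12 + 56 = 68°C
Mismatches (positions where the bases are not complementary): 4 (at positions 6, 9, 14, 17)
Effective Tm = 68 − 4×5 = 68 − 20 = 48°C

48°C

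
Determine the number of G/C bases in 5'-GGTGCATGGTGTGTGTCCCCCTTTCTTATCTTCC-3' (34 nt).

C=10, G=8, A=2, T=14
G+C = 8 + 10 = 18

18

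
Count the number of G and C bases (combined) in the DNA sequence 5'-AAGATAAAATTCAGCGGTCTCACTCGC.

Base counts: A=9, C=7, T=6, G=5
G+C = 5 + 7 = 12

12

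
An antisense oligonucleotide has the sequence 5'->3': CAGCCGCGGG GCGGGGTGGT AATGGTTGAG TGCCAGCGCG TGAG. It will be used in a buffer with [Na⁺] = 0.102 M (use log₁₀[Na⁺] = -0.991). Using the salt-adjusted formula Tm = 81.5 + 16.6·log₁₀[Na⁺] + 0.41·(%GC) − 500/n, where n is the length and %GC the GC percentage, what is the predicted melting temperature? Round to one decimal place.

Length n = 44. A=6, T=7, C=9, G=22
G+C = 31, so %GC = 31/44 × 100 = 70.455%
Salt term: 16.6 × (-0.991) = -16.451
GC term: 0.41 × 70.455 = 28.887; length term: −500/44 = −11.364
Tm = 81.5 + (-16.451) + 28.887 − 11.364 = 82.572 → 82.6°C

82.6°C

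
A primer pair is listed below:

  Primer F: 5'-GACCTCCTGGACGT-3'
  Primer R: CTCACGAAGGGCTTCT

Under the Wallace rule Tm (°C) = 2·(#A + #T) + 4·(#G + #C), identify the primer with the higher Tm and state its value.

Primer F: A+T=5, G+C=9 → Tm = 2(5)+4(9) = 46°C
Primer R: A+T=7, G+C=9 → Tm = 2(7)+4(9) = 50°C
46°C vs 50°C → primer R is higher.

Primer R, 50°C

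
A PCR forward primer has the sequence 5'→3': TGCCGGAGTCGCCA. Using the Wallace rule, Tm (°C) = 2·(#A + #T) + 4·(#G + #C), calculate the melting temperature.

48°C

G=5, A=2, T=2, C=5
So N_AT = 4 and N_GC = 10.
Tm = 2(4) + 4(10) = 8 + 40 = 48°C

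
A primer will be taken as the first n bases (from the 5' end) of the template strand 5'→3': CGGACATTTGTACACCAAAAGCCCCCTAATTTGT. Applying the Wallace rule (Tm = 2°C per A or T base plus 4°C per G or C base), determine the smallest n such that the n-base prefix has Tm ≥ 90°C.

n = 31

First 30 bases: CGGACATTTGTACACCAAAAGCCCCCTAAT → Tm = 88°C (< 90°C)
First 31 bases: CGGACATTTGTACACCAAAAGCCCCCTAATT → Tm = 90°C (≥ 90°C)
Each additional base adds 2°C (A/T) or 4°C (G/C), so Tm is non-decreasing in n; n = 31 is the first length to reach 90°C.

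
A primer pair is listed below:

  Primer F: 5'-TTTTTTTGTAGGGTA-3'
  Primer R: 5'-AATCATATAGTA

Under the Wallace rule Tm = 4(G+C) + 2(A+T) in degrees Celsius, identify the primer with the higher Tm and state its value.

Primer F, 38°C

Primer F: A+T=11, G+C=4 → Tm = 2(11)+4(4) = 38°C
Primer R: A+T=10, G+C=2 → Tm = 2(10)+4(2) = 28°C
38°C vs 28°C → primer F is higher.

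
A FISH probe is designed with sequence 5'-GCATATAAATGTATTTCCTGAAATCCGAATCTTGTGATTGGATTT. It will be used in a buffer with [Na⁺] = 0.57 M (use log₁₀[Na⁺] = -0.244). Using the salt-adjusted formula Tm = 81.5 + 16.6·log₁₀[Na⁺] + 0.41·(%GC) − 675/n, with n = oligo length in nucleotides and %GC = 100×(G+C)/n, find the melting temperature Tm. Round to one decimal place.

Length n = 45. Scanning the sequence gives G=8, T=18, C=6, A=13.
G+C = 14, so %GC = 14/45 × 100 = 31.111%
Salt term: 16.6 × (-0.244) = -4.05
GC term: 0.41 × 31.111 = 12.756; length term: −675/45 = −15
Tm = 81.5 + (-4.05) + 12.756 − 15 = 75.206 → 75.2°C

75.2°C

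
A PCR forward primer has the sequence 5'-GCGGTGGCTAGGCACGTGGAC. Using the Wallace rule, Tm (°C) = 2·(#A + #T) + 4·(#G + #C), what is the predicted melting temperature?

Scanning the sequence gives C=5, A=3, T=3, G=10.
AT pairs contribute 6, GC pairs contribute 15.
Tm = 2(6) + 4(15) = 12 + 60 = 72°C

72°C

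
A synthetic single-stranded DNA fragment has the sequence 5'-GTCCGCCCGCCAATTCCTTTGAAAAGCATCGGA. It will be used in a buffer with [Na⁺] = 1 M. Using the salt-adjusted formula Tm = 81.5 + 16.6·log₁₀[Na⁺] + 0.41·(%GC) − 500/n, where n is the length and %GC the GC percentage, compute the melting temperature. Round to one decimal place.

Length n = 33. C=11, T=7, G=7, A=8
G+C = 18, so %GC = 18/33 × 100 = 54.545%
Salt term: 16.6 × (0) = 0
GC term: 0.41 × 54.545 = 22.363; length term: −500/33 = −15.152
Tm = 81.5 + (0) + 22.363 − 15.152 = 88.711 → 88.7°C

88.7°C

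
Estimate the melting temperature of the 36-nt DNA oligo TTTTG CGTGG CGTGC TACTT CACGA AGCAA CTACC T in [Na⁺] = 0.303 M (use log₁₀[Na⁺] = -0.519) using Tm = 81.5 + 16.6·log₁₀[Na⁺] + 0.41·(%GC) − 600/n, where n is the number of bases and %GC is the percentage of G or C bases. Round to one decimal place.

76.7°C

Length n = 36. Base counts: T=11, A=7, C=10, G=8
G+C = 18, so %GC = 18/36 × 100 = 50%
Salt term: 16.6 × (-0.519) = -8.615
GC term: 0.41 × 50 = 20.5; length term: −600/36 = −16.667
Tm = 81.5 + (-8.615) + 20.5 − 16.667 = 76.718 → 76.7°C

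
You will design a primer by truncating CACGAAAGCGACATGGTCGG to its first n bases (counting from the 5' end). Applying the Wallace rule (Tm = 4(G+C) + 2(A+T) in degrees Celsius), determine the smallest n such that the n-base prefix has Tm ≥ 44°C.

First 14 bases: CACGAAAGCGACAT → Tm = 42°C (< 44°C)
First 15 bases: CACGAAAGCGACATG → Tm = 46°C (≥ 44°C)
Each additional base adds 2°C (A/T) or 4°C (G/C), so Tm is non-decreasing in n; n = 15 is the first length to reach 44°C.

n = 15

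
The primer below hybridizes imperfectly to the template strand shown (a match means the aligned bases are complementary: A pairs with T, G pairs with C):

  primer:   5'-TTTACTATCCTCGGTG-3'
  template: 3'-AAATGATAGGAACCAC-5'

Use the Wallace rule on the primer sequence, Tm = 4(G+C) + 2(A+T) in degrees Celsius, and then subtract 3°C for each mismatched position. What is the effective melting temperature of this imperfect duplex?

43°C

Primer base counts: A=2, T=7, G=3, C=4 → A+T=9, G+C=7
Perfect-match Tm = 2(9) + 4(7) = 18 + 28 = 46°C
Mismatches (positions where the bases are not complementary): 1 (at position 12)
Effective Tm = 46 − 1×3 = 46 − 3 = 43°C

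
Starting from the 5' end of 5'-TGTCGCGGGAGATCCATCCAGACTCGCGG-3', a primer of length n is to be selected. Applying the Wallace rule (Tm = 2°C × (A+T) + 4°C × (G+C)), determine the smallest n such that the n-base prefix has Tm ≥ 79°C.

First 24 bases: TGTCGCGGGAGATCCATCCAGACT → Tm = 76°C (< 79°C)
First 25 bases: TGTCGCGGGAGATCCATCCAGACTC → Tm = 80°C (≥ 79°C)
Each additional base adds 2°C (A/T) or 4°C (G/C), so Tm is non-decreasing in n; n = 25 is the first length to reach 79°C.

n = 25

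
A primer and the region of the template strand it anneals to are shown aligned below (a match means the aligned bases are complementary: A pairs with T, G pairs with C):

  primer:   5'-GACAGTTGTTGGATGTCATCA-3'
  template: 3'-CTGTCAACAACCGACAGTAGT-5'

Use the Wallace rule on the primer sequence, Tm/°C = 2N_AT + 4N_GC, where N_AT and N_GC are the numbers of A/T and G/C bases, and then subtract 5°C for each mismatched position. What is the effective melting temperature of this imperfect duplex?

Primer base counts: A=5, T=7, G=6, C=3 → A+T=12, G+C=9
Perfect-match Tm = 2(12) + 4(9) = 24 + 36 = 60°C
Mismatches (positions where the bases are not complementary): 1 (at position 13)
Effective Tm = 60 − 1×5 = 60 − 5 = 55°C

55°C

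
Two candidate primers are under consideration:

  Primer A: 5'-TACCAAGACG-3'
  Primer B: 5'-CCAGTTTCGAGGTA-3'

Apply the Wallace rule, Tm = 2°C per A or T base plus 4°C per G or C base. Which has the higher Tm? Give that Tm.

Primer B, 42°C

Primer A: A+T=5, G+C=5 → Tm = 2(5)+4(5) = 30°C
Primer B: A+T=7, G+C=7 → Tm = 2(7)+4(7) = 42°C
30°C vs 42°C → primer B is higher.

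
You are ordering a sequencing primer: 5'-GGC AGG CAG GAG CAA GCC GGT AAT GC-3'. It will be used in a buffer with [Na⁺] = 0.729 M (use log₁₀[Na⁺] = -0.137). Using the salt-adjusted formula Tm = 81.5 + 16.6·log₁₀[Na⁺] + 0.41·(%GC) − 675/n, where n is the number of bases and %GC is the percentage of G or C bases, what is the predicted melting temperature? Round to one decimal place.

80.1°C

Length n = 26. Base counts: A=7, T=2, C=6, G=11
G+C = 17, so %GC = 17/26 × 100 = 65.385%
Salt term: 16.6 × (-0.137) = -2.274
GC term: 0.41 × 65.385 = 26.808; length term: −675/26 = −25.962
Tm = 81.5 + (-2.274) + 26.808 − 25.962 = 80.072 → 80.1°C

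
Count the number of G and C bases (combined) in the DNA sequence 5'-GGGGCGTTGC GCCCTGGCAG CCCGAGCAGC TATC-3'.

25

Counting bases: T=5, C=12, A=4, G=13
Total G or C: 13 + 12 = 25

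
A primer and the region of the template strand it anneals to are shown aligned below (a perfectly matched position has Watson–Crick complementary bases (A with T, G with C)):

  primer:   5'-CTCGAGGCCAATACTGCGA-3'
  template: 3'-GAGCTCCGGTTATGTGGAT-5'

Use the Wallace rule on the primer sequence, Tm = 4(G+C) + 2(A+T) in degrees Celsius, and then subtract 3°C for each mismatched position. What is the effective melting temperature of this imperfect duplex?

51°C

Primer base counts: A=5, T=3, G=5, C=6 → A+T=8, G+C=11
Perfect-match Tm = 2(8) + 4(11) = 16 + 44 = 60°C
Mismatches (positions where the bases are not complementary): 3 (at positions 15, 16, 18)
Effective Tm = 60 − 3×3 = 60 − 9 = 51°C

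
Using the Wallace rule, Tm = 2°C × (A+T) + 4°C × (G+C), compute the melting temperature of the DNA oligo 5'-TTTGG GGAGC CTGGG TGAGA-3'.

Base counts: T=5, A=3, G=10, C=2
AT pairs contribute 8, GC pairs contribute 12.
Tm = 2(8) + 4(12) = 16 + 48 = 64°C

64°C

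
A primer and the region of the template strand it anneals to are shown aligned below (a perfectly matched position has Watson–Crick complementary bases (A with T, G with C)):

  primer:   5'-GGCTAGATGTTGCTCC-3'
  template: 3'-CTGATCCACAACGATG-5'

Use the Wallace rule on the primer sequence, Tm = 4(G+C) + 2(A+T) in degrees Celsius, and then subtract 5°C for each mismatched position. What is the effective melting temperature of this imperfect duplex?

35°C

Primer base counts: A=2, T=5, G=5, C=4 → A+T=7, G+C=9
Perfect-match Tm = 2(7) + 4(9) = 14 + 36 = 50°C
Mismatches (positions where the bases are not complementary): 3 (at positions 2, 7, 15)
Effective Tm = 50 − 3×5 = 50 − 15 = 35°C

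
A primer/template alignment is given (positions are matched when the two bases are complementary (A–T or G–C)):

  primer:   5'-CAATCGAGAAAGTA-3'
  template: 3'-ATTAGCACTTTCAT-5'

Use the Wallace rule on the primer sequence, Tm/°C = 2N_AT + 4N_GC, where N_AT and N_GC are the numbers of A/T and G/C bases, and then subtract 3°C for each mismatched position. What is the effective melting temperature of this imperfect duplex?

Primer base counts: A=7, T=2, G=3, C=2 → A+T=9, G+C=5
Perfect-match Tm = 2(9) + 4(5) = 18 + 20 = 38°C
Mismatches (positions where the bases are not complementary): 2 (at positions 1, 7)
Effective Tm = 38 − 2×3 = 38 − 6 = 32°C

32°C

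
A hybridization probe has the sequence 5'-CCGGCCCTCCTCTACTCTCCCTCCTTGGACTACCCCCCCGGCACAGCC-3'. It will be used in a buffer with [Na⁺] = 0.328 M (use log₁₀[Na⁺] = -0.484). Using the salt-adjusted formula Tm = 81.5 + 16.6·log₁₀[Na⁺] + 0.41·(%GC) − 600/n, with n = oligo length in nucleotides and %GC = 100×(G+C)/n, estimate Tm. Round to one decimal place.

Length n = 48. Counting bases: T=9, G=7, C=27, A=5
G+C = 34, so %GC = 34/48 × 100 = 70.833%
Salt term: 16.6 × (-0.484) = -8.034
GC term: 0.41 × 70.833 = 29.042; length term: −600/48 = −12.5
Tm = 81.5 + (-8.034) + 29.042 − 12.5 = 90.008 → 90.0°C

90.0°C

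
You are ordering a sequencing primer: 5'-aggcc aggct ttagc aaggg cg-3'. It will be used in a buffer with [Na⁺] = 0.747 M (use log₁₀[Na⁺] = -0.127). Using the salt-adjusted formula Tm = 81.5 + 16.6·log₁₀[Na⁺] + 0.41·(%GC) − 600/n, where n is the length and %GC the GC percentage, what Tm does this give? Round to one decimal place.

Length n = 22. Scanning the sequence gives G=9, A=5, T=3, C=5.
G+C = 14, so %GC = 14/22 × 100 = 63.636%
Salt term: 16.6 × (-0.127) = -2.108
GC term: 0.41 × 63.636 = 26.091; length term: −600/22 = −27.273
Tm = 81.5 + (-2.108) + 26.091 − 27.273 = 78.21 → 78.2°C

78.2°C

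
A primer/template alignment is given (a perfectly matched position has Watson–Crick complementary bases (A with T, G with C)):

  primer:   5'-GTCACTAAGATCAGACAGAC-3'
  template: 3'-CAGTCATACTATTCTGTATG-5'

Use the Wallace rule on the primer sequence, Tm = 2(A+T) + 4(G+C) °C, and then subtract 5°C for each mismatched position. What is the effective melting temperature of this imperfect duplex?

Primer base counts: A=8, T=3, G=4, C=5 → A+T=11, G+C=9
Perfect-match Tm = 2(11) + 4(9) = 22 + 36 = 58°C
Mismatches (positions where the bases are not complementary): 4 (at positions 5, 8, 12, 18)
Effective Tm = 58 − 4×5 = 58 − 20 = 38°C

38°C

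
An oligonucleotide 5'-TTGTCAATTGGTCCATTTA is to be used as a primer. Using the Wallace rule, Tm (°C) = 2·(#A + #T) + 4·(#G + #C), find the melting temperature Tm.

50°C

Scanning the sequence gives T=9, G=3, A=4, C=3.
So N_AT = 13 and N_GC = 6.
Tm = 2(13) + 4(6) = 26 + 24 = 50°C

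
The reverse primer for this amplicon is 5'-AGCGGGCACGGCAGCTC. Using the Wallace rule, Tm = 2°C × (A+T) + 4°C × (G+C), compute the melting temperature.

Scanning the sequence gives C=6, T=1, A=3, G=7.
AT pairs contribute 4, GC pairs contribute 13.
Tm = 4·13 + 2·4 = 52 + 8 = 60°C

60°C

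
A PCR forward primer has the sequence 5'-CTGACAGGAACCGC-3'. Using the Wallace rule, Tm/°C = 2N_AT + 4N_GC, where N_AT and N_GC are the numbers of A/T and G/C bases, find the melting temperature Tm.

Base counts: T=1, A=4, G=4, C=5
A+T = 5, G+C = 9
Tm = 4·9 + 2·5 = 36 + 10 = 46°C

46°C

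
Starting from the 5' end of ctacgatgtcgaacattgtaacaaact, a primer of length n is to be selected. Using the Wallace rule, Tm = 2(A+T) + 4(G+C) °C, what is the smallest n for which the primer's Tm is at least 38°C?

First 12 bases: CTACGATGTCGA → Tm = 36°C (< 38°C)
First 13 bases: CTACGATGTCGAA → Tm = 38°C (≥ 38°C)
Each additional base adds 2°C (A/T) or 4°C (G/C), so Tm is non-decreasing in n; n = 13 is the first length to reach 38°C.

n = 13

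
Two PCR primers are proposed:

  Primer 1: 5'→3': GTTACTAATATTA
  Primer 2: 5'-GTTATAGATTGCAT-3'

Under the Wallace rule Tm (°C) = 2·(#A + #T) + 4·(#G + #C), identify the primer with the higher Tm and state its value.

Primer 1: A+T=11, G+C=2 → Tm = 2(11)+4(2) = 30°C
Primer 2: A+T=10, G+C=4 → Tm = 2(10)+4(4) = 36°C
30°C vs 36°C → primer 2 is higher.

Primer 2, 36°C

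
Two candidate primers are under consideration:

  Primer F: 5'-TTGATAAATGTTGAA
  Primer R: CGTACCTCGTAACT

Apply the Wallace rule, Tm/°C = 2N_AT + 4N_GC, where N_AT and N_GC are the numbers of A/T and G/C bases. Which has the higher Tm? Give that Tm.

Primer F: A+T=12, G+C=3 → Tm = 2(12)+4(3) = 36°C
Primer R: A+T=7, G+C=7 → Tm = 2(7)+4(7) = 42°C
36°C vs 42°C → primer R is higher.

Primer R, 42°C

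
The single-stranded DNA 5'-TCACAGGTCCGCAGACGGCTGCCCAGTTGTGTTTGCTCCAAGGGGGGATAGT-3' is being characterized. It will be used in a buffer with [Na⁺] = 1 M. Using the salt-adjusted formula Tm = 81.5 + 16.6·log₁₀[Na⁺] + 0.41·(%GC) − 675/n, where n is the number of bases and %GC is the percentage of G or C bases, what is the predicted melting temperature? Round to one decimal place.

Length n = 52. Counting bases: A=9, G=18, T=12, C=13
G+C = 31, so %GC = 31/52 × 100 = 59.615%
Salt term: 16.6 × (0) = 0
GC term: 0.41 × 59.615 = 24.442; length term: −675/52 = −12.981
Tm = 81.5 + (0) + 24.442 − 12.981 = 92.961 → 93.0°C

93.0°C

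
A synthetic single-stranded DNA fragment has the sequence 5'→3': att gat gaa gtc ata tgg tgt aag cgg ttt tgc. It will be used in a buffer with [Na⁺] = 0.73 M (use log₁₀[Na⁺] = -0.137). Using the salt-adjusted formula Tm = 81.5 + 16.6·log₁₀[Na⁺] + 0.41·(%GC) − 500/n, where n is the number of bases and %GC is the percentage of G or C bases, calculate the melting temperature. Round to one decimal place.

80.2°C

Length n = 33. Base counts: G=10, C=3, A=8, T=12
G+C = 13, so %GC = 13/33 × 100 = 39.394%
Salt term: 16.6 × (-0.137) = -2.274
GC term: 0.41 × 39.394 = 16.152; length term: −500/33 = −15.152
Tm = 81.5 + (-2.274) + 16.152 − 15.152 = 80.226 → 80.2°C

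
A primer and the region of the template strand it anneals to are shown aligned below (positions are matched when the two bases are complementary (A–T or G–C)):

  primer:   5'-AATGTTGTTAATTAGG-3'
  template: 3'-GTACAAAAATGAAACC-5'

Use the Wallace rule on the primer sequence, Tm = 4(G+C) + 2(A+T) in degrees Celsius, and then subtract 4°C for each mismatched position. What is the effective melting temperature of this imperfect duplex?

Primer base counts: A=5, T=7, G=4, C=0 → A+T=12, G+C=4
Perfect-match Tm = 2(12) + 4(4) = 24 + 16 = 40°C
Mismatches (positions where the bases are not complementary): 4 (at positions 1, 7, 11, 14)
Effective Tm = 40 − 4×4 = 40 − 16 = 24°C

24°C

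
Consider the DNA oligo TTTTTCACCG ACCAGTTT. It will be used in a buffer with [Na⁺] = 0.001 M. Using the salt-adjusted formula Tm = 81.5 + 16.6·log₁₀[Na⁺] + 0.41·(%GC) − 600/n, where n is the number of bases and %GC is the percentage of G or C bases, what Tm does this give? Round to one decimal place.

14.3°C

Length n = 18. Base counts: T=8, G=2, A=3, C=5
G+C = 7, so %GC = 7/18 × 100 = 38.889%
Salt term: 16.6 × (-3) = -49.8
GC term: 0.41 × 38.889 = 15.944; length term: −600/18 = −33.333
Tm = 81.5 + (-49.8) + 15.944 − 33.333 = 14.311 → 14.3°C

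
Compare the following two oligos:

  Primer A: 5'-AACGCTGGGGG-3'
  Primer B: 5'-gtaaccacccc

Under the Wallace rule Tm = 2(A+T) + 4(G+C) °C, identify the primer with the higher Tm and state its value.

Primer A: A+T=3, G+C=8 → Tm = 2(3)+4(8) = 38°C
Primer B: A+T=4, G+C=7 → Tm = 2(4)+4(7) = 36°C
38°C vs 36°C → primer A is higher.

Primer A, 38°C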